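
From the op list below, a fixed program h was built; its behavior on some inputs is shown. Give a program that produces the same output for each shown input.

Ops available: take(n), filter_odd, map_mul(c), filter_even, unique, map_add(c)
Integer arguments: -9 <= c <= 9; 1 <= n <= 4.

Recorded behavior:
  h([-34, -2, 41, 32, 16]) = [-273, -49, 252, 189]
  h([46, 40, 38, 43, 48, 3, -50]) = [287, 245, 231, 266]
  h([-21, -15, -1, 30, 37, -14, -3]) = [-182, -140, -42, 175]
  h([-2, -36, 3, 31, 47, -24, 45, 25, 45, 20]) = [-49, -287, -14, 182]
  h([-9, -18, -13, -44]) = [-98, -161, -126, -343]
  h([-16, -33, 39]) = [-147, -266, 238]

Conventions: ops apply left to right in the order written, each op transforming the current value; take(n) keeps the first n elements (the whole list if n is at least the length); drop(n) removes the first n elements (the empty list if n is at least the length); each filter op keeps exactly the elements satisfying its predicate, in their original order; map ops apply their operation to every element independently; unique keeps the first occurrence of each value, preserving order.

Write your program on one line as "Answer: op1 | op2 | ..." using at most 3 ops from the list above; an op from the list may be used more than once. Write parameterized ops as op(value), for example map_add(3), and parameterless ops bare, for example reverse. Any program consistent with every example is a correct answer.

take(4) | map_add(-5) | map_mul(7)

Check, running the answer program on each example:
  [-34, -2, 41, 32, 16] -> [-34, -2, 41, 32] -> [-39, -7, 36, 27] -> [-273, -49, 252, 189]
  [46, 40, 38, 43, 48, 3, -50] -> [46, 40, 38, 43] -> [41, 35, 33, 38] -> [287, 245, 231, 266]
  [-21, -15, -1, 30, 37, -14, -3] -> [-21, -15, -1, 30] -> [-26, -20, -6, 25] -> [-182, -140, -42, 175]
  [-2, -36, 3, 31, 47, -24, 45, 25, 45, 20] -> [-2, -36, 3, 31] -> [-7, -41, -2, 26] -> [-49, -287, -14, 182]
  [-9, -18, -13, -44] -> [-9, -18, -13, -44] -> [-14, -23, -18, -49] -> [-98, -161, -126, -343]
  [-16, -33, 39] -> [-16, -33, 39] -> [-21, -38, 34] -> [-147, -266, 238]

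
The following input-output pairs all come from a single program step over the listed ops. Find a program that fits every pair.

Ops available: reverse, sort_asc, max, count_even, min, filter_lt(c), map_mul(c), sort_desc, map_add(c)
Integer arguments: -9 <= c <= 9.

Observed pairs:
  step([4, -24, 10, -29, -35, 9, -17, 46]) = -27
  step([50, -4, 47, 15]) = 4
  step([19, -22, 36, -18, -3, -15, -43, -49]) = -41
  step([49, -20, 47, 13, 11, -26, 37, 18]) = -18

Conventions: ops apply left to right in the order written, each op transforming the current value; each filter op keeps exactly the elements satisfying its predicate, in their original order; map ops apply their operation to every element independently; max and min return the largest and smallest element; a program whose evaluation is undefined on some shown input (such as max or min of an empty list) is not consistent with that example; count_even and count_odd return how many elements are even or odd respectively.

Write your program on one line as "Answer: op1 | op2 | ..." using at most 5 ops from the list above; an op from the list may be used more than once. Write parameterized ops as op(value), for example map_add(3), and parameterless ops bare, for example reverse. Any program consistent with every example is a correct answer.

reverse | map_add(8) | sort_desc | min

Check, running the answer program on each example:
  [4, -24, 10, -29, -35, 9, -17, 46] -> [46, -17, 9, -35, -29, 10, -24, 4] -> [54, -9, 17, -27, -21, 18, -16, 12] -> [54, 18, 17, 12, -9, -16, -21, -27] -> -27
  [50, -4, 47, 15] -> [15, 47, -4, 50] -> [23, 55, 4, 58] -> [58, 55, 23, 4] -> 4
  [19, -22, 36, -18, -3, -15, -43, -49] -> [-49, -43, -15, -3, -18, 36, -22, 19] -> [-41, -35, -7, 5, -10, 44, -14, 27] -> [44, 27, 5, -7, -10, -14, -35, -41] -> -41
  [49, -20, 47, 13, 11, -26, 37, 18] -> [18, 37, -26, 11, 13, 47, -20, 49] -> [26, 45, -18, 19, 21, 55, -12, 57] -> [57, 55, 45, 26, 21, 19, -12, -18] -> -18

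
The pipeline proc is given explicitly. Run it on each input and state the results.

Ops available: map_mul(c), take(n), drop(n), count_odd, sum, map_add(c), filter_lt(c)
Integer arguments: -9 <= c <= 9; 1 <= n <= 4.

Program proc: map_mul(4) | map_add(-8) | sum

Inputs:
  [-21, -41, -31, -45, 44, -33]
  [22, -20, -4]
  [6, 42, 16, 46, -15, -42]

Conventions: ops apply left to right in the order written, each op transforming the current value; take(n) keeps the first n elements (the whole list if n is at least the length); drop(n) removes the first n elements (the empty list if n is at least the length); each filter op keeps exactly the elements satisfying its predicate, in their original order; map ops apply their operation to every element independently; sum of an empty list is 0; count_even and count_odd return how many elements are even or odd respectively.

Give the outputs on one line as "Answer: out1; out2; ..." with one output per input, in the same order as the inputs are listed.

Execution, op by op:
  [-21, -41, -31, -45, 44, -33] -> [-84, -164, -124, -180, 176, -132] -> [-92, -172, -132, -188, 168, -140] -> -556
  [22, -20, -4] -> [88, -80, -16] -> [80, -88, -24] -> -32
  [6, 42, 16, 46, -15, -42] -> [24, 168, 64, 184, -60, -168] -> [16, 160, 56, 176, -68, -176] -> 164

-556; -32; 164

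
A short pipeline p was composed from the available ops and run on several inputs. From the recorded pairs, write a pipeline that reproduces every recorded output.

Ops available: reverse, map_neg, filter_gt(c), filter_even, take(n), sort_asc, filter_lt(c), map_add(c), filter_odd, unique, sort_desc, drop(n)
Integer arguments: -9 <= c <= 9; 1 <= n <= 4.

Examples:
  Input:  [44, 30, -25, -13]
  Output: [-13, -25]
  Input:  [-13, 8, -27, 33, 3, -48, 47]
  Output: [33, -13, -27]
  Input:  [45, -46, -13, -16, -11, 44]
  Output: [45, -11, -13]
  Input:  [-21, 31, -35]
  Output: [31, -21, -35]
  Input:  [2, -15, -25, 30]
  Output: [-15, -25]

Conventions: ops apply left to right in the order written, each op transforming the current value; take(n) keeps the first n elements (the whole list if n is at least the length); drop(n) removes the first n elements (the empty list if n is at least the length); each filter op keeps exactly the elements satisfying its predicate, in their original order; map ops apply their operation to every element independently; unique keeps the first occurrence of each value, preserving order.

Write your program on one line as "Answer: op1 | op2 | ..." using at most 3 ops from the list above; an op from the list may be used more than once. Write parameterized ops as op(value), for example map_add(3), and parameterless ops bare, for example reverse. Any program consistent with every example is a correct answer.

filter_odd | take(3) | sort_desc

Check, running the answer program on each example:
  [44, 30, -25, -13] -> [-25, -13] -> [-25, -13] -> [-13, -25]
  [-13, 8, -27, 33, 3, -48, 47] -> [-13, -27, 33, 3, 47] -> [-13, -27, 33] -> [33, -13, -27]
  [45, -46, -13, -16, -11, 44] -> [45, -13, -11] -> [45, -13, -11] -> [45, -11, -13]
  [-21, 31, -35] -> [-21, 31, -35] -> [-21, 31, -35] -> [31, -21, -35]
  [2, -15, -25, 30] -> [-15, -25] -> [-15, -25] -> [-15, -25]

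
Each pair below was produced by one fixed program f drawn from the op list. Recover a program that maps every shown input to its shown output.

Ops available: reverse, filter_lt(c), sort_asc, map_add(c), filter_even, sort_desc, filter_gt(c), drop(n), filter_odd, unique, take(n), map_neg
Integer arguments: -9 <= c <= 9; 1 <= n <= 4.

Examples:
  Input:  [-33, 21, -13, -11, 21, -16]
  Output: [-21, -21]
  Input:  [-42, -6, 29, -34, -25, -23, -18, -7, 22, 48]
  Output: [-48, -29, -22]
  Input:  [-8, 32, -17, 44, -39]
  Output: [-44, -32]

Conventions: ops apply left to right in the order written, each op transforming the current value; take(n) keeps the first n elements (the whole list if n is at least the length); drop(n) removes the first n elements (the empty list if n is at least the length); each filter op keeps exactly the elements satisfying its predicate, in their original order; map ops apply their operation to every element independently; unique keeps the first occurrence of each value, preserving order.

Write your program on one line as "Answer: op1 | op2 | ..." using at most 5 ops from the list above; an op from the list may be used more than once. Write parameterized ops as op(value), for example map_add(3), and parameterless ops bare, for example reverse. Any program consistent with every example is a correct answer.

sort_asc | map_neg | drop(1) | filter_lt(-3) | sort_asc

Check, running the answer program on each example:
  [-33, 21, -13, -11, 21, -16] -> [-33, -16, -13, -11, 21, 21] -> [33, 16, 13, 11, -21, -21] -> [16, 13, 11, -21, -21] -> [-21, -21] -> [-21, -21]
  [-42, -6, 29, -34, -25, -23, -18, -7, 22, 48] -> [-42, -34, -25, -23, -18, -7, -6, 22, 29, 48] -> [42, 34, 25, 23, 18, 7, 6, -22, -29, -48] -> [34, 25, 23, 18, 7, 6, -22, -29, -48] -> [-22, -29, -48] -> [-48, -29, -22]
  [-8, 32, -17, 44, -39] -> [-39, -17, -8, 32, 44] -> [39, 17, 8, -32, -44] -> [17, 8, -32, -44] -> [-32, -44] -> [-44, -32]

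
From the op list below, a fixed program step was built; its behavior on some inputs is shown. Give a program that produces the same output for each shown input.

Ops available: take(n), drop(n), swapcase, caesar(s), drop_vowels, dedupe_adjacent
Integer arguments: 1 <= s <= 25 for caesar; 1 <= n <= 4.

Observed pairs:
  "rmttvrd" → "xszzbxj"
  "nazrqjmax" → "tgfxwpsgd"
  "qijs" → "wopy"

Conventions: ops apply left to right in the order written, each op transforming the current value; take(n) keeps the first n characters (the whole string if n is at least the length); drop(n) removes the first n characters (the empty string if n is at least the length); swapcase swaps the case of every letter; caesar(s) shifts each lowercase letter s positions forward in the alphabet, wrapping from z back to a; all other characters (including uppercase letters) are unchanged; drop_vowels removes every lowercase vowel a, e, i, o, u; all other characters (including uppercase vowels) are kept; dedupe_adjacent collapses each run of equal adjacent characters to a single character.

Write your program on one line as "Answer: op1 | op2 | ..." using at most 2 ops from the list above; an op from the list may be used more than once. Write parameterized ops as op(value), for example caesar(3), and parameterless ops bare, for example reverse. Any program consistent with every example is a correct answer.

caesar(17) | caesar(15)

Check, running the answer program on each example:
  "rmttvrd" -> "idkkmiu" -> "xszzbxj"
  "nazrqjmax" -> "erqihadro" -> "tgfxwpsgd"
  "qijs" -> "hzaj" -> "wopy"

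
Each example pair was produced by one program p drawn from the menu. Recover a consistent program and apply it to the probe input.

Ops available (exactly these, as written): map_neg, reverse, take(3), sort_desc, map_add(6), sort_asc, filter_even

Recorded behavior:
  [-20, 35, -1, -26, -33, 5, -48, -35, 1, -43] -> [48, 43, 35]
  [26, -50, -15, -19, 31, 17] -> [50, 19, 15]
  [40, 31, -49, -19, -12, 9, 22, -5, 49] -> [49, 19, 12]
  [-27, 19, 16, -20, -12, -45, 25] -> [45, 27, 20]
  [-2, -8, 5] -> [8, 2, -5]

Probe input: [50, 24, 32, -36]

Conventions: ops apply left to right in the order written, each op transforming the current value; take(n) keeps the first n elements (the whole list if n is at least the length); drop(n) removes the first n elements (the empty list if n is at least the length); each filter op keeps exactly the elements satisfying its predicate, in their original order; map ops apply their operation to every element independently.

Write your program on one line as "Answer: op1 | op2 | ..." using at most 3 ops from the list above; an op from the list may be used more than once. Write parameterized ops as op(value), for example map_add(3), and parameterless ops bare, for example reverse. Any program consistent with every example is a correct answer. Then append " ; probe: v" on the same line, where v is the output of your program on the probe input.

sort_asc | take(3) | map_neg ; probe: [36, -24, -32]

Check, running the answer program on each example:
  [-20, 35, -1, -26, -33, 5, -48, -35, 1, -43] -> [-48, -43, -35, -33, -26, -20, -1, 1, 5, 35] -> [-48, -43, -35] -> [48, 43, 35]
  [26, -50, -15, -19, 31, 17] -> [-50, -19, -15, 17, 26, 31] -> [-50, -19, -15] -> [50, 19, 15]
  [40, 31, -49, -19, -12, 9, 22, -5, 49] -> [-49, -19, -12, -5, 9, 22, 31, 40, 49] -> [-49, -19, -12] -> [49, 19, 12]
  [-27, 19, 16, -20, -12, -45, 25] -> [-45, -27, -20, -12, 16, 19, 25] -> [-45, -27, -20] -> [45, 27, 20]
  [-2, -8, 5] -> [-8, -2, 5] -> [-8, -2, 5] -> [8, 2, -5]
  probe: [50, 24, 32, -36] -> [-36, 24, 32, 50] -> [-36, 24, 32] -> [36, -24, -32]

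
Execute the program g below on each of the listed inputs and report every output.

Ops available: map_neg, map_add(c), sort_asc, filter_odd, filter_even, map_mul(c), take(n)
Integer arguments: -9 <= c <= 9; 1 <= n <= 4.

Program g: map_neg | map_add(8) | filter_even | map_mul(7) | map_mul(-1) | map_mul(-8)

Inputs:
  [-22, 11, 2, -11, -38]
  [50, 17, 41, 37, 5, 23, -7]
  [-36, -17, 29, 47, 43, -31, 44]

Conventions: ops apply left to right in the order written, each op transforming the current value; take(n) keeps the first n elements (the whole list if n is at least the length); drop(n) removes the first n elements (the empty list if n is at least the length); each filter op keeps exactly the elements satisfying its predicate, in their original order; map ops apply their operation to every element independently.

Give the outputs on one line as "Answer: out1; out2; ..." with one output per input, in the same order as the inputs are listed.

[1680, 336, 2576]; [-2352]; [2464, -2016]

Execution, op by op:
  [-22, 11, 2, -11, -38] -> [22, -11, -2, 11, 38] -> [30, -3, 6, 19, 46] -> [30, 6, 46] -> [210, 42, 322] -> [-210, -42, -322] -> [1680, 336, 2576]
  [50, 17, 41, 37, 5, 23, -7] -> [-50, -17, -41, -37, -5, -23, 7] -> [-42, -9, -33, -29, 3, -15, 15] -> [-42] -> [-294] -> [294] -> [-2352]
  [-36, -17, 29, 47, 43, -31, 44] -> [36, 17, -29, -47, -43, 31, -44] -> [44, 25, -21, -39, -35, 39, -36] -> [44, -36] -> [308, -252] -> [-308, 252] -> [2464, -2016]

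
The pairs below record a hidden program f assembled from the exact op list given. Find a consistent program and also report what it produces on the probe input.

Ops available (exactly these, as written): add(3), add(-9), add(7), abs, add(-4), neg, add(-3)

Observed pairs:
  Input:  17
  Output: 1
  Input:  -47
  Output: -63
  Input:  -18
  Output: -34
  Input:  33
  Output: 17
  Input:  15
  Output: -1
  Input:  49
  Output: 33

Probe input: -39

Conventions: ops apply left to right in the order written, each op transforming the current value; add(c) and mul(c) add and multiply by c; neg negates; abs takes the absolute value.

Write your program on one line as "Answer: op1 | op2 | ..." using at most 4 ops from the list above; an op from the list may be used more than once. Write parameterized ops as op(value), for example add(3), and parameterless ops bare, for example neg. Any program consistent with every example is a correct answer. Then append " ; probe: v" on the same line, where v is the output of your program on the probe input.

add(-3) | add(-4) | add(-9) ; probe: -55

Check, running the answer program on each example:
  17 -> 14 -> 10 -> 1
  -47 -> -50 -> -54 -> -63
  -18 -> -21 -> -25 -> -34
  33 -> 30 -> 26 -> 17
  15 -> 12 -> 8 -> -1
  49 -> 46 -> 42 -> 33
  probe: -39 -> -42 -> -46 -> -55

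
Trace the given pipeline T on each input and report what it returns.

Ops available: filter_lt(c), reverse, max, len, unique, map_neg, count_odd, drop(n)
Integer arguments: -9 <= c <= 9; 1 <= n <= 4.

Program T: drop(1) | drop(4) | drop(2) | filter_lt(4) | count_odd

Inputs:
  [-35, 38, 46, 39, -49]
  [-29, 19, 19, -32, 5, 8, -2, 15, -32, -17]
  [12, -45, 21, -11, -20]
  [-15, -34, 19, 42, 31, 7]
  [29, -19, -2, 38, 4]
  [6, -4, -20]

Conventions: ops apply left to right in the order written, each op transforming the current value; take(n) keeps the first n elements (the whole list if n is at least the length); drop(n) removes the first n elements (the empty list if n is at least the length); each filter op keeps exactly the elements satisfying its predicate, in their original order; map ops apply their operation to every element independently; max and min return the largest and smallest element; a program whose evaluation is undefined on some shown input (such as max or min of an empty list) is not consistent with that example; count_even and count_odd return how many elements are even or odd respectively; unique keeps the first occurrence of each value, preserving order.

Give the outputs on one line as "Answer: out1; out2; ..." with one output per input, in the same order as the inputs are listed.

Execution, op by op:
  [-35, 38, 46, 39, -49] -> [38, 46, 39, -49] -> [] -> [] -> [] -> 0
  [-29, 19, 19, -32, 5, 8, -2, 15, -32, -17] -> [19, 19, -32, 5, 8, -2, 15, -32, -17] -> [8, -2, 15, -32, -17] -> [15, -32, -17] -> [-32, -17] -> 1
  [12, -45, 21, -11, -20] -> [-45, 21, -11, -20] -> [] -> [] -> [] -> 0
  [-15, -34, 19, 42, 31, 7] -> [-34, 19, 42, 31, 7] -> [7] -> [] -> [] -> 0
  [29, -19, -2, 38, 4] -> [-19, -2, 38, 4] -> [] -> [] -> [] -> 0
  [6, -4, -20] -> [-4, -20] -> [] -> [] -> [] -> 0

0; 1; 0; 0; 0; 0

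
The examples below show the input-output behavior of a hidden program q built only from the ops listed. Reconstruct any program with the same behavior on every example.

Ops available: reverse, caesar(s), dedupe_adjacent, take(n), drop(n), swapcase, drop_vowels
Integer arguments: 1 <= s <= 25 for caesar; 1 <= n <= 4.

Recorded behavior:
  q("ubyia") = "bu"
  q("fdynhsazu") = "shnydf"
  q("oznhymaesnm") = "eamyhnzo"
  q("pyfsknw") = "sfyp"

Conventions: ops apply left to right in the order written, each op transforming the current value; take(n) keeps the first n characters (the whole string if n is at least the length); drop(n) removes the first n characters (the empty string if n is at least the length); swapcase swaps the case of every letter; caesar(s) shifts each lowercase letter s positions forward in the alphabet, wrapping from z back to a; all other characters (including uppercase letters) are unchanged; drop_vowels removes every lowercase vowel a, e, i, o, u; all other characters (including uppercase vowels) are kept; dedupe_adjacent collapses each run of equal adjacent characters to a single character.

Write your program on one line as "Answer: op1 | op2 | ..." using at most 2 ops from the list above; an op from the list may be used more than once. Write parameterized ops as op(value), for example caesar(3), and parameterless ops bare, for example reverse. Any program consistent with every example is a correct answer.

reverse | drop(3)

Check, running the answer program on each example:
  "ubyia" -> "aiybu" -> "bu"
  "fdynhsazu" -> "uzashnydf" -> "shnydf"
  "oznhymaesnm" -> "mnseamyhnzo" -> "eamyhnzo"
  "pyfsknw" -> "wnksfyp" -> "sfyp"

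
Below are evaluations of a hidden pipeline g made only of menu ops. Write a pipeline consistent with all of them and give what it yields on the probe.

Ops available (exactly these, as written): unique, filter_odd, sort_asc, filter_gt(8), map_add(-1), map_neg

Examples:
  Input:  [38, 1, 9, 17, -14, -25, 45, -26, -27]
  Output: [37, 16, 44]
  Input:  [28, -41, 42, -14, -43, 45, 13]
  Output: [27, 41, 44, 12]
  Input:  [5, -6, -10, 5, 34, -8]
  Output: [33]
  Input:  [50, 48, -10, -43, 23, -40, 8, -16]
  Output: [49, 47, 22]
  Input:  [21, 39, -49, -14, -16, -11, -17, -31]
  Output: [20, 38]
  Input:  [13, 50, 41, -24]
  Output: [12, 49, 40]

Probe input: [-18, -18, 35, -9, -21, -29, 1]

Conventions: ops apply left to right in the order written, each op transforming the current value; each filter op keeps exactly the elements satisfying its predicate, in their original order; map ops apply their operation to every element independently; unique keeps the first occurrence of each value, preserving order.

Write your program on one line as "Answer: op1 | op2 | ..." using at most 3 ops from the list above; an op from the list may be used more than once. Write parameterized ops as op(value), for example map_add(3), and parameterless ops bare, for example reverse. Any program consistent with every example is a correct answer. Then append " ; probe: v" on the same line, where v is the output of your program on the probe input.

map_add(-1) | filter_gt(8) ; probe: [34]

Check, running the answer program on each example:
  [38, 1, 9, 17, -14, -25, 45, -26, -27] -> [37, 0, 8, 16, -15, -26, 44, -27, -28] -> [37, 16, 44]
  [28, -41, 42, -14, -43, 45, 13] -> [27, -42, 41, -15, -44, 44, 12] -> [27, 41, 44, 12]
  [5, -6, -10, 5, 34, -8] -> [4, -7, -11, 4, 33, -9] -> [33]
  [50, 48, -10, -43, 23, -40, 8, -16] -> [49, 47, -11, -44, 22, -41, 7, -17] -> [49, 47, 22]
  [21, 39, -49, -14, -16, -11, -17, -31] -> [20, 38, -50, -15, -17, -12, -18, -32] -> [20, 38]
  [13, 50, 41, -24] -> [12, 49, 40, -25] -> [12, 49, 40]
  probe: [-18, -18, 35, -9, -21, -29, 1] -> [-19, -19, 34, -10, -22, -30, 0] -> [34]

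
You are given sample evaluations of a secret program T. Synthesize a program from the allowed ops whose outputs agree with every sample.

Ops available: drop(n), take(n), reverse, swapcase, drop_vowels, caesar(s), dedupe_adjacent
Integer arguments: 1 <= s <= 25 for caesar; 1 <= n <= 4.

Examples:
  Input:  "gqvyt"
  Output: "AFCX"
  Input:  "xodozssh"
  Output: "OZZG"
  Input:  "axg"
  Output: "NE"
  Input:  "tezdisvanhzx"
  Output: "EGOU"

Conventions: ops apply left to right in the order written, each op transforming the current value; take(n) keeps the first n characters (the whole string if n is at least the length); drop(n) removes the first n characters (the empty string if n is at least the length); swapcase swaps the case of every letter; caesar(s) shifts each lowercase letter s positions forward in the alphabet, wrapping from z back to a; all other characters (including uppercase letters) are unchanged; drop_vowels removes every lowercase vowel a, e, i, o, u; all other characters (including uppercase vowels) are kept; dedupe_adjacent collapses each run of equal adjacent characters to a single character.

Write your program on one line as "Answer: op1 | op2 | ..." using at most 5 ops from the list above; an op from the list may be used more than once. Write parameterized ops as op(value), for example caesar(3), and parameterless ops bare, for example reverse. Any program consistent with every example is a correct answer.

drop_vowels | reverse | caesar(7) | swapcase | take(4)

Check, running the answer program on each example:
  "gqvyt" -> "gqvyt" -> "tyvqg" -> "afcxn" -> "AFCXN" -> "AFCX"
  "xodozssh" -> "xdzssh" -> "hsszdx" -> "ozzgke" -> "OZZGKE" -> "OZZG"
  "axg" -> "xg" -> "gx" -> "ne" -> "NE" -> "NE"
  "tezdisvanhzx" -> "tzdsvnhzx" -> "xzhnvsdzt" -> "egouczkga" -> "EGOUCZKGA" -> "EGOU"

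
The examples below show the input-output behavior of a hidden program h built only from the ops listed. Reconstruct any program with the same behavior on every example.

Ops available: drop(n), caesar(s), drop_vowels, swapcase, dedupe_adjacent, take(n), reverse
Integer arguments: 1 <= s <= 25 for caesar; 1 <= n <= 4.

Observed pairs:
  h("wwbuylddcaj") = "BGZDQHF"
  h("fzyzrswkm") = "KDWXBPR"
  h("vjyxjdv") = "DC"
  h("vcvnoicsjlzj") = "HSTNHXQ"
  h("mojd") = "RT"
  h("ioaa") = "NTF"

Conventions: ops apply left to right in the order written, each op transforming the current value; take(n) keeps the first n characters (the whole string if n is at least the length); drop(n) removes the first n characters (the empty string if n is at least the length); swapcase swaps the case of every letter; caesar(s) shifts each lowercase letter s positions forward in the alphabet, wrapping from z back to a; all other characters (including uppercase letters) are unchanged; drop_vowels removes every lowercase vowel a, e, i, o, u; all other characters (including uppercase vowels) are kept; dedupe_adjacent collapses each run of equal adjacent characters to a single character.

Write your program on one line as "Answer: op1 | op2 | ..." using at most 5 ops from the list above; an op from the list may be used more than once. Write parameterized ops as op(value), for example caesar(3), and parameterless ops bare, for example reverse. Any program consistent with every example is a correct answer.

caesar(5) | dedupe_adjacent | drop_vowels | swapcase

Check, running the answer program on each example:
  "wwbuylddcaj" -> "bbgzdqiihfo" -> "bgzdqihfo" -> "bgzdqhf" -> "BGZDQHF"
  "fzyzrswkm" -> "kedewxbpr" -> "kedewxbpr" -> "kdwxbpr" -> "KDWXBPR"
  "vjyxjdv" -> "aodcoia" -> "aodcoia" -> "dc" -> "DC"
  "vcvnoicsjlzj" -> "ahastnhxoqeo" -> "ahastnhxoqeo" -> "hstnhxq" -> "HSTNHXQ"
  "mojd" -> "rtoi" -> "rtoi" -> "rt" -> "RT"
  "ioaa" -> "ntff" -> "ntf" -> "ntf" -> "NTF"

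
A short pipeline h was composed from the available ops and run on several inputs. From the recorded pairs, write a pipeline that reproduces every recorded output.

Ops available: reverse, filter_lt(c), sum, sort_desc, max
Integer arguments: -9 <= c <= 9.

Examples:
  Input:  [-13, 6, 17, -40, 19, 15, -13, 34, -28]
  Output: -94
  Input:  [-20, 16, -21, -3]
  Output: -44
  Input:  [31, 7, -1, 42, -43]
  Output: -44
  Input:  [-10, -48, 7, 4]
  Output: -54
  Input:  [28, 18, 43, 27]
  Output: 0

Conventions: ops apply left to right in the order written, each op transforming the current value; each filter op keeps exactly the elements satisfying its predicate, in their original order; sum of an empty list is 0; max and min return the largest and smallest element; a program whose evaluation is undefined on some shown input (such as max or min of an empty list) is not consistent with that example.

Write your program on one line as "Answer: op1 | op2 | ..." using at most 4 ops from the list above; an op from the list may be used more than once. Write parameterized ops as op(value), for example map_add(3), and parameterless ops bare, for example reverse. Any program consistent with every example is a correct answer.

filter_lt(5) | reverse | sum

Check, running the answer program on each example:
  [-13, 6, 17, -40, 19, 15, -13, 34, -28] -> [-13, -40, -13, -28] -> [-28, -13, -40, -13] -> -94
  [-20, 16, -21, -3] -> [-20, -21, -3] -> [-3, -21, -20] -> -44
  [31, 7, -1, 42, -43] -> [-1, -43] -> [-43, -1] -> -44
  [-10, -48, 7, 4] -> [-10, -48, 4] -> [4, -48, -10] -> -54
  [28, 18, 43, 27] -> [] -> [] -> 0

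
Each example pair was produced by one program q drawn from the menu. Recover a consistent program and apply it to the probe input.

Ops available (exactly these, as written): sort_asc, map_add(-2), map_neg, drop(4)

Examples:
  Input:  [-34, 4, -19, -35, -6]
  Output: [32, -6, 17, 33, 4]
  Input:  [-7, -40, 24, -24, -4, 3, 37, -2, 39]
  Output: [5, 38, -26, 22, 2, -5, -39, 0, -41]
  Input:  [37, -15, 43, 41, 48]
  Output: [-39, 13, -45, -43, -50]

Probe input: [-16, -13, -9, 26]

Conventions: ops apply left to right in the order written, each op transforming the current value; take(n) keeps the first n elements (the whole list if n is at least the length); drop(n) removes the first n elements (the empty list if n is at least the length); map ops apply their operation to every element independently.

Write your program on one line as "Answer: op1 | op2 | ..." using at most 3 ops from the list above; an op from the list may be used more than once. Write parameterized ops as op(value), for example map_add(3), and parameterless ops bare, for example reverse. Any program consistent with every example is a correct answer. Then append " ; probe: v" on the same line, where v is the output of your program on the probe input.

map_neg | map_add(-2) ; probe: [14, 11, 7, -28]

Check, running the answer program on each example:
  [-34, 4, -19, -35, -6] -> [34, -4, 19, 35, 6] -> [32, -6, 17, 33, 4]
  [-7, -40, 24, -24, -4, 3, 37, -2, 39] -> [7, 40, -24, 24, 4, -3, -37, 2, -39] -> [5, 38, -26, 22, 2, -5, -39, 0, -41]
  [37, -15, 43, 41, 48] -> [-37, 15, -43, -41, -48] -> [-39, 13, -45, -43, -50]
  probe: [-16, -13, -9, 26] -> [16, 13, 9, -26] -> [14, 11, 7, -28]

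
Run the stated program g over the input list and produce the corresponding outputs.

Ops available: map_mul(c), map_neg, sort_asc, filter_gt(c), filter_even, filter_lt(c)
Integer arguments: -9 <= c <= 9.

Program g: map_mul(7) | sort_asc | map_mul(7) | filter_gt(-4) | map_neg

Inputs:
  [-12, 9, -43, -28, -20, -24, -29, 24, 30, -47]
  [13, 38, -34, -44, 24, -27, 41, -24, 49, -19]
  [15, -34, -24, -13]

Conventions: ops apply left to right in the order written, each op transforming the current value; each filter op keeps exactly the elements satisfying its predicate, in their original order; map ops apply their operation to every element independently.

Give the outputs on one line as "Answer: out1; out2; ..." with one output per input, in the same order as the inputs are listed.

Execution, op by op:
  [-12, 9, -43, -28, -20, -24, -29, 24, 30, -47] -> [-84, 63, -301, -196, -140, -168, -203, 168, 210, -329] -> [-329, -301, -203, -196, -168, -140, -84, 63, 168, 210] -> [-2303, -2107, -1421, -1372, -1176, -980, -588, 441, 1176, 1470] -> [441, 1176, 1470] -> [-441, -1176, -1470]
  [13, 38, -34, -44, 24, -27, 41, -24, 49, -19] -> [91, 266, -238, -308, 168, -189, 287, -168, 343, -133] -> [-308, -238, -189, -168, -133, 91, 168, 266, 287, 343] -> [-2156, -1666, -1323, -1176, -931, 637, 1176, 1862, 2009, 2401] -> [637, 1176, 1862, 2009, 2401] -> [-637, -1176, -1862, -2009, -2401]
  [15, -34, -24, -13] -> [105, -238, -168, -91] -> [-238, -168, -91, 105] -> [-1666, -1176, -637, 735] -> [735] -> [-735]

[-441, -1176, -1470]; [-637, -1176, -1862, -2009, -2401]; [-735]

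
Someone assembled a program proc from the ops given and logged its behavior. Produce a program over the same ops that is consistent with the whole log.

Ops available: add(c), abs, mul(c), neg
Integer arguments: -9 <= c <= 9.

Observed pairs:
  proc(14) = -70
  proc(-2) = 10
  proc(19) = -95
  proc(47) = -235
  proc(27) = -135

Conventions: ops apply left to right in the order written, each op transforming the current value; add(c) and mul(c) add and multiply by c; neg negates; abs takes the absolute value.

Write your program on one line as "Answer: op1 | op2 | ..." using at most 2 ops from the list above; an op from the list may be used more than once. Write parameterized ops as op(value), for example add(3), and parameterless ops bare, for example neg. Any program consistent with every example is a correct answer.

neg | mul(5)

Check, running the answer program on each example:
  14 -> -14 -> -70
  -2 -> 2 -> 10
  19 -> -19 -> -95
  47 -> -47 -> -235
  27 -> -27 -> -135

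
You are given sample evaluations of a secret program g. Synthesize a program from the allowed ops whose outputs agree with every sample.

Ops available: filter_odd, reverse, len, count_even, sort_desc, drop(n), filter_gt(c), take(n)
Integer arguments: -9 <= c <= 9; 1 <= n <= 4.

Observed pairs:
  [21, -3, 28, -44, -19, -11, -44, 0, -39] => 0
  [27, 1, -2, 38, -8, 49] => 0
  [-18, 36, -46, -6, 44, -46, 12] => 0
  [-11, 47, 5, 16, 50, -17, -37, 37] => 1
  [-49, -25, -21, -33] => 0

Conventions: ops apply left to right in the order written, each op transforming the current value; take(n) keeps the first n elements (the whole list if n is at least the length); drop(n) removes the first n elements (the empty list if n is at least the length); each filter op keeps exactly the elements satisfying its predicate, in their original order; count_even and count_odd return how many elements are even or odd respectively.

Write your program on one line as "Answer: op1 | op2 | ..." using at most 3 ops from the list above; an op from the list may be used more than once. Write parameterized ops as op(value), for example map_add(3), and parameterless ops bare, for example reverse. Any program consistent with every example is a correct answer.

filter_gt(-1) | drop(4) | len

Check, running the answer program on each example:
  [21, -3, 28, -44, -19, -11, -44, 0, -39] -> [21, 28, 0] -> [] -> 0
  [27, 1, -2, 38, -8, 49] -> [27, 1, 38, 49] -> [] -> 0
  [-18, 36, -46, -6, 44, -46, 12] -> [36, 44, 12] -> [] -> 0
  [-11, 47, 5, 16, 50, -17, -37, 37] -> [47, 5, 16, 50, 37] -> [37] -> 1
  [-49, -25, -21, -33] -> [] -> [] -> 0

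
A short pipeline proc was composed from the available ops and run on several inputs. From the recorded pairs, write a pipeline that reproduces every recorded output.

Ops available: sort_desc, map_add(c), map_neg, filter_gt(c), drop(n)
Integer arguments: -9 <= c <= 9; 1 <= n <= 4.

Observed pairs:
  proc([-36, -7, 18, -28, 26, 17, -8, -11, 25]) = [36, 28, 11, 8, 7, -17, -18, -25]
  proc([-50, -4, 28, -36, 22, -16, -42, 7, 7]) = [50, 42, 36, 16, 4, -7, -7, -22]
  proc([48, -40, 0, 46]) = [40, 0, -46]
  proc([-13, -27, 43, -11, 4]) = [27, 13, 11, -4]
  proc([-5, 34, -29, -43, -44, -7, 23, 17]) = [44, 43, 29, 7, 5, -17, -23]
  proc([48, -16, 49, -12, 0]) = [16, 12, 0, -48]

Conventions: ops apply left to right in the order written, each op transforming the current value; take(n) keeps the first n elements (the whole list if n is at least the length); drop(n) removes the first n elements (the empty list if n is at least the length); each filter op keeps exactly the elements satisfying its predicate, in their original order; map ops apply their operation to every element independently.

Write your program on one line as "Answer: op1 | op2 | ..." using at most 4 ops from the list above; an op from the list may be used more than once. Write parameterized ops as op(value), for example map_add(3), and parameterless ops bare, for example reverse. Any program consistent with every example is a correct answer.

sort_desc | drop(1) | map_neg | sort_desc

Check, running the answer program on each example:
  [-36, -7, 18, -28, 26, 17, -8, -11, 25] -> [26, 25, 18, 17, -7, -8, -11, -28, -36] -> [25, 18, 17, -7, -8, -11, -28, -36] -> [-25, -18, -17, 7, 8, 11, 28, 36] -> [36, 28, 11, 8, 7, -17, -18, -25]
  [-50, -4, 28, -36, 22, -16, -42, 7, 7] -> [28, 22, 7, 7, -4, -16, -36, -42, -50] -> [22, 7, 7, -4, -16, -36, -42, -50] -> [-22, -7, -7, 4, 16, 36, 42, 50] -> [50, 42, 36, 16, 4, -7, -7, -22]
  [48, -40, 0, 46] -> [48, 46, 0, -40] -> [46, 0, -40] -> [-46, 0, 40] -> [40, 0, -46]
  [-13, -27, 43, -11, 4] -> [43, 4, -11, -13, -27] -> [4, -11, -13, -27] -> [-4, 11, 13, 27] -> [27, 13, 11, -4]
  [-5, 34, -29, -43, -44, -7, 23, 17] -> [34, 23, 17, -5, -7, -29, -43, -44] -> [23, 17, -5, -7, -29, -43, -44] -> [-23, -17, 5, 7, 29, 43, 44] -> [44, 43, 29, 7, 5, -17, -23]
  [48, -16, 49, -12, 0] -> [49, 48, 0, -12, -16] -> [48, 0, -12, -16] -> [-48, 0, 12, 16] -> [16, 12, 0, -48]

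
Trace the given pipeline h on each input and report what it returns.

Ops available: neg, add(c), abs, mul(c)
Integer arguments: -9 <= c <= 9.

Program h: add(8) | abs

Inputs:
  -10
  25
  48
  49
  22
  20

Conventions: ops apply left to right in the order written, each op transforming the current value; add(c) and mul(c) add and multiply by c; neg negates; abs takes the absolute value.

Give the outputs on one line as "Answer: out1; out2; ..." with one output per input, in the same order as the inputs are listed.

Execution, op by op:
  -10 -> -2 -> 2
  25 -> 33 -> 33
  48 -> 56 -> 56
  49 -> 57 -> 57
  22 -> 30 -> 30
  20 -> 28 -> 28

2; 33; 56; 57; 30; 28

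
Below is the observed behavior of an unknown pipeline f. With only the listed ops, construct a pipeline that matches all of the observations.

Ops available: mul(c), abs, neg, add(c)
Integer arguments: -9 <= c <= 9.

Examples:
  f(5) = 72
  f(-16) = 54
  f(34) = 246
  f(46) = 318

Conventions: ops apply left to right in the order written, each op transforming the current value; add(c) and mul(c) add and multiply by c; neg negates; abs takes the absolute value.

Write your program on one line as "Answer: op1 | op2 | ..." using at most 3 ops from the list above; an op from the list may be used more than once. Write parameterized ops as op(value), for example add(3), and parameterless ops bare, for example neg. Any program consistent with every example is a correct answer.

add(7) | abs | mul(6)

Check, running the answer program on each example:
  5 -> 12 -> 12 -> 72
  -16 -> -9 -> 9 -> 54
  34 -> 41 -> 41 -> 246
  46 -> 53 -> 53 -> 318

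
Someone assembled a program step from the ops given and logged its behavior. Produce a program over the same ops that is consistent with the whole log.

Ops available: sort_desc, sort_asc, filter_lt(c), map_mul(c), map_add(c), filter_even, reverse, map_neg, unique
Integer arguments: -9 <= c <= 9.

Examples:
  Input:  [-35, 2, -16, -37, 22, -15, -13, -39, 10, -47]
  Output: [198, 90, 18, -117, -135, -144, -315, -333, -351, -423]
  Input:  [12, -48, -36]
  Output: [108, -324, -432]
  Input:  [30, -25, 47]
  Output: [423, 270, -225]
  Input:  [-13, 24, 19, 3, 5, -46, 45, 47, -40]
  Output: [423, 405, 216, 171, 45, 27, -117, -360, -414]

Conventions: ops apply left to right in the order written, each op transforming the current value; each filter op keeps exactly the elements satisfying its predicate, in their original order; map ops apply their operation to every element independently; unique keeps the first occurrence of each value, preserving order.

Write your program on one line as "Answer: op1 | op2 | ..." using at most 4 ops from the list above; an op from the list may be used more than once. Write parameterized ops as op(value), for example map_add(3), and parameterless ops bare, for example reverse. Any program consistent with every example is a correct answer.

sort_asc | sort_desc | map_mul(9)

Check, running the answer program on each example:
  [-35, 2, -16, -37, 22, -15, -13, -39, 10, -47] -> [-47, -39, -37, -35, -16, -15, -13, 2, 10, 22] -> [22, 10, 2, -13, -15, -16, -35, -37, -39, -47] -> [198, 90, 18, -117, -135, -144, -315, -333, -351, -423]
  [12, -48, -36] -> [-48, -36, 12] -> [12, -36, -48] -> [108, -324, -432]
  [30, -25, 47] -> [-25, 30, 47] -> [47, 30, -25] -> [423, 270, -225]
  [-13, 24, 19, 3, 5, -46, 45, 47, -40] -> [-46, -40, -13, 3, 5, 19, 24, 45, 47] -> [47, 45, 24, 19, 5, 3, -13, -40, -46] -> [423, 405, 216, 171, 45, 27, -117, -360, -414]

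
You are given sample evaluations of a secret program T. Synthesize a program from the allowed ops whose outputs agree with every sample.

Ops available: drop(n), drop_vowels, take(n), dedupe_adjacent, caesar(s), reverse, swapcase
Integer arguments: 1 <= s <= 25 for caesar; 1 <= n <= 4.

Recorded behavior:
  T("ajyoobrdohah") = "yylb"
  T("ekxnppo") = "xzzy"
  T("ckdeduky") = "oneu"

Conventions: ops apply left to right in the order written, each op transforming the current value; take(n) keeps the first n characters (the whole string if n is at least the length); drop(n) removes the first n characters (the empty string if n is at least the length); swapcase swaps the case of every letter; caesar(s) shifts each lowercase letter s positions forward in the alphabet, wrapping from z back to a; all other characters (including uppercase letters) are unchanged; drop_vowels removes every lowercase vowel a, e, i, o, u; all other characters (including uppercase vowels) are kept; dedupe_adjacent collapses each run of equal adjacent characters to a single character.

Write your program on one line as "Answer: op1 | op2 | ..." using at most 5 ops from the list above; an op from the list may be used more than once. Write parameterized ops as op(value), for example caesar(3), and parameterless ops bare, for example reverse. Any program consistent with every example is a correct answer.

drop(3) | take(4) | caesar(21) | caesar(15)

Check, running the answer program on each example:
  "ajyoobrdohah" -> "oobrdohah" -> "oobr" -> "jjwm" -> "yylb"
  "ekxnppo" -> "nppo" -> "nppo" -> "ikkj" -> "xzzy"
  "ckdeduky" -> "eduky" -> "eduk" -> "zypf" -> "oneu"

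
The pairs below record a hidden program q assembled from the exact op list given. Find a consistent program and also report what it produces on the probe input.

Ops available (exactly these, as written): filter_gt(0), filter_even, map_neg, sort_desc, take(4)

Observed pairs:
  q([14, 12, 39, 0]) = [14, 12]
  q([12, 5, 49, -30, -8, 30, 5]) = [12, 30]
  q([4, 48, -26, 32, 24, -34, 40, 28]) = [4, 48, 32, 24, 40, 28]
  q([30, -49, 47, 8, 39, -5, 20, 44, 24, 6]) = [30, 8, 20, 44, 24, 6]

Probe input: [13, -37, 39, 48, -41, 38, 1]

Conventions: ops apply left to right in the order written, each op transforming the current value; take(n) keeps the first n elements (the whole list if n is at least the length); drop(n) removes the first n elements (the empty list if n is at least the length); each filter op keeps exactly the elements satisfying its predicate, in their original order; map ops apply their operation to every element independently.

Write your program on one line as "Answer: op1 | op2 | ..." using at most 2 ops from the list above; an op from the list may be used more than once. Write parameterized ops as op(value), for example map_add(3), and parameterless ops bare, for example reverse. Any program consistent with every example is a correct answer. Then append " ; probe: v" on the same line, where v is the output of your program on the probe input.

filter_even | filter_gt(0) ; probe: [48, 38]

Check, running the answer program on each example:
  [14, 12, 39, 0] -> [14, 12, 0] -> [14, 12]
  [12, 5, 49, -30, -8, 30, 5] -> [12, -30, -8, 30] -> [12, 30]
  [4, 48, -26, 32, 24, -34, 40, 28] -> [4, 48, -26, 32, 24, -34, 40, 28] -> [4, 48, 32, 24, 40, 28]
  [30, -49, 47, 8, 39, -5, 20, 44, 24, 6] -> [30, 8, 20, 44, 24, 6] -> [30, 8, 20, 44, 24, 6]
  probe: [13, -37, 39, 48, -41, 38, 1] -> [48, 38] -> [48, 38]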